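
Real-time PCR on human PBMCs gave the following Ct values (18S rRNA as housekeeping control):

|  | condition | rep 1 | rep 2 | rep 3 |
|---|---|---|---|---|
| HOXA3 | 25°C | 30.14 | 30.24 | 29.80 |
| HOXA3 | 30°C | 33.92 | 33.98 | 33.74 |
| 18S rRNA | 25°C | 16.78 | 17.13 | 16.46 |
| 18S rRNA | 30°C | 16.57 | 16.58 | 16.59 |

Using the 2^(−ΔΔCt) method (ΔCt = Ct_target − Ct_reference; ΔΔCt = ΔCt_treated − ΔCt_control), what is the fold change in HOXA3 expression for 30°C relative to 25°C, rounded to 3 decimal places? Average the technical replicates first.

Mean Ct: HOXA3 25°C 30.060; HOXA3 30°C 33.880; 18S rRNA 25°C 16.790; 18S rRNA 30°C 16.580
ΔCt(25°C) = 30.060 − 16.790 = 13.270
ΔCt(30°C) = 33.880 − 16.580 = 17.300
ΔΔCt = 17.300 − 13.270 = 4.030
Fold change = 2^(−4.030) = 0.0612

0.061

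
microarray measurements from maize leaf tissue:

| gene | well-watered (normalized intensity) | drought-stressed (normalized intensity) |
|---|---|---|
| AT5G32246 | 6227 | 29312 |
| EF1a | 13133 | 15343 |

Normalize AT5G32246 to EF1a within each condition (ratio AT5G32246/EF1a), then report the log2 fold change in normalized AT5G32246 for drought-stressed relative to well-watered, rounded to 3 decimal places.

2.010

AT5G32246/EF1a (well-watered) = 6227 / 13133 = 0.47415
AT5G32246/EF1a (drought-stressed) = 29312 / 15343 = 1.9104
Fold change = 1.9104 / 0.47415 = 4.0292
log2(4.0292) = 2.0105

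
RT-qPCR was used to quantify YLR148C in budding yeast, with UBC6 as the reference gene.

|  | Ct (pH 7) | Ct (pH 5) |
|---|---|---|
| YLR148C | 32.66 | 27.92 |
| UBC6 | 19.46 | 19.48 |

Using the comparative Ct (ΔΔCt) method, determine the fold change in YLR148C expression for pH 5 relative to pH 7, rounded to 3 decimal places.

27.096

ΔCt(pH 7) = 32.660 − 19.460 = 13.200
ΔCt(pH 5) = 27.920 − 19.480 = 8.440
ΔΔCt = 8.440 − 13.200 = -4.760
Fold change = 2^(−(-4.760)) = 2^4.760 = 27.0958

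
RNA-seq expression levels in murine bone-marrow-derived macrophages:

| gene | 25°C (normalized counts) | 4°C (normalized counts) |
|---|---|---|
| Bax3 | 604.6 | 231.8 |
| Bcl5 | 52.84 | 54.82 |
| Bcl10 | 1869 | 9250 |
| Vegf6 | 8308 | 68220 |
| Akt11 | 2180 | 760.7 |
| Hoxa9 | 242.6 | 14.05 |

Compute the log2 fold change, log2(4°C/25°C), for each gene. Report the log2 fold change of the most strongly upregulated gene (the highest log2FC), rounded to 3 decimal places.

log2(231.8/604.6) = -1.383  (Bax3)
log2(54.82/52.84) = 0.053  (Bcl5)
log2(9250/1869) = 2.307  (Bcl10)
log2(68220/8308) = 3.038  (Vegf6)
log2(760.7/2180) = -1.519  (Akt11)
log2(14.05/242.6) = -4.110  (Hoxa9)
Vegf6 is most strongly upregulated.

3.038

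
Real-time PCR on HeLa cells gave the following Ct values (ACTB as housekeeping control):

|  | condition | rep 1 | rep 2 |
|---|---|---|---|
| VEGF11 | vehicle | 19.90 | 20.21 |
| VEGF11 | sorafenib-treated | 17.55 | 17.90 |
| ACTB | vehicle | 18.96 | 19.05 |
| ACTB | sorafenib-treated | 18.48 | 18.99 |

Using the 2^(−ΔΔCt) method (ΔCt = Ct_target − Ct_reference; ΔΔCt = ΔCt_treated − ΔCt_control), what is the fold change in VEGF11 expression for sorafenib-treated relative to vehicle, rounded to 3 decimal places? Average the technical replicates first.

Mean Ct: VEGF11 vehicle 20.055; VEGF11 sorafenib-treated 17.725; ACTB vehicle 19.005; ACTB sorafenib-treated 18.735
ΔCt(vehicle) = 20.055 − 19.005 = 1.050
ΔCt(sorafenib-treated) = 17.725 − 18.735 = -1.010
ΔΔCt = -1.010 − 1.050 = -2.060
Fold change = 2^(−(-2.060)) = 2^2.060 = 4.1699

4.170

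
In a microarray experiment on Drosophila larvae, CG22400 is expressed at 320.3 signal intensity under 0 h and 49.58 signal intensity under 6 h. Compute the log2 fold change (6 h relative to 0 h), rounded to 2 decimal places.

-2.69

Fold change = 49.58 / 320.3 = 0.1548
log2(0.1548) = -2.692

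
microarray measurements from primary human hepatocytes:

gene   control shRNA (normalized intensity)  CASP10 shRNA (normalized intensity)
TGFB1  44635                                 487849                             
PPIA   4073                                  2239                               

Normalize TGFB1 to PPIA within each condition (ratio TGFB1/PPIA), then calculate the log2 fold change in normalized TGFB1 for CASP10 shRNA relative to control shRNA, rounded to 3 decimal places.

4.313

TGFB1/PPIA (control shRNA) = 44635 / 4073 = 10.959
TGFB1/PPIA (CASP10 shRNA) = 487849 / 2239 = 217.89
Fold change = 217.89 / 10.959 = 19.8825
log2(19.8825) = 4.3134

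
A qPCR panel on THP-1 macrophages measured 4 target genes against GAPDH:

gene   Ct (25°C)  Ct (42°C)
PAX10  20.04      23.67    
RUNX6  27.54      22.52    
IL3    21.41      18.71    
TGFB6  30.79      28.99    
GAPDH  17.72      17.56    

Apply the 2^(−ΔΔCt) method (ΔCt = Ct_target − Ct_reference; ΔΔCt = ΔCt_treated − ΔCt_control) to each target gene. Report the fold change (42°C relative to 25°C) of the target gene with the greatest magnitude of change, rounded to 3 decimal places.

PAX10: ΔΔCt = (23.67−17.56) − (20.04−17.72) = 6.11 − 2.32 = 3.79; fold change = 2^-3.79 = 0.072
RUNX6: ΔΔCt = (22.52−17.56) − (27.54−17.72) = 4.96 − 9.82 = -4.86; fold change = 2^4.86 = 29.041
IL3: ΔΔCt = (18.71−17.56) − (21.41−17.72) = 1.15 − 3.69 = -2.54; fold change = 2^2.54 = 5.816
TGFB6: ΔΔCt = (28.99−17.56) − (30.79−17.72) = 11.43 − 13.07 = -1.64; fold change = 2^1.64 = 3.117
RUNX6 has the largest |ΔΔCt| = 4.86.

29.041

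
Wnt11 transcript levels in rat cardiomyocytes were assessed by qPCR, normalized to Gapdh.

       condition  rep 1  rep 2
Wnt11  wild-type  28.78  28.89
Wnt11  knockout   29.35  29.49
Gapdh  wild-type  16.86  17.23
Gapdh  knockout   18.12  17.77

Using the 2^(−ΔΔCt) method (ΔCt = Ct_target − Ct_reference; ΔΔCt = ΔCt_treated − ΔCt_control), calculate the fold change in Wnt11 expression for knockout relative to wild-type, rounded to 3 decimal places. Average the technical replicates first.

1.244

Mean Ct: Wnt11 wild-type 28.835; Wnt11 knockout 29.420; Gapdh wild-type 17.045; Gapdh knockout 17.945
ΔCt(wild-type) = 28.835 − 17.045 = 11.790
ΔCt(knockout) = 29.420 − 17.945 = 11.475
ΔΔCt = 11.475 − 11.790 = -0.315
Fold change = 2^(−(-0.315)) = 2^0.315 = 1.2440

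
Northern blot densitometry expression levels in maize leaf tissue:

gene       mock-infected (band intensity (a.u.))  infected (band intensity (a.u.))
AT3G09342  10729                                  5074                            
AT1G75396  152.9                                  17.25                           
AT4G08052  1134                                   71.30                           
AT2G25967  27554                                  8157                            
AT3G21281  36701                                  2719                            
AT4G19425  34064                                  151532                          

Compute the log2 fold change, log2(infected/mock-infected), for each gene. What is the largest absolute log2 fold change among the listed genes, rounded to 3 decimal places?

log2(5074/10729) = -1.080  (AT3G09342)
log2(17.25/152.9) = -3.148  (AT1G75396)
log2(71.30/1134) = -3.991  (AT4G08052)
log2(8157/27554) = -1.756  (AT2G25967)
log2(2719/36701) = -3.755  (AT3G21281)
log2(151532/34064) = 2.153  (AT4G19425)
The largest magnitude belongs to AT4G08052.

3.991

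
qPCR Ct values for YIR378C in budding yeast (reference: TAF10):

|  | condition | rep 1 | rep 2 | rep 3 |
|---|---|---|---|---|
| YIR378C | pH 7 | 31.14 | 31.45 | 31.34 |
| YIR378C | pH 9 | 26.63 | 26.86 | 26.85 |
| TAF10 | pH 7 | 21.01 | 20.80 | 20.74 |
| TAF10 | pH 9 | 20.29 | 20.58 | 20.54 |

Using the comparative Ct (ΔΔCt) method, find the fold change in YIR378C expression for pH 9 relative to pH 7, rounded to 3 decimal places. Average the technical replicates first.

17.753

Mean Ct: YIR378C pH 7 31.310; YIR378C pH 9 26.780; TAF10 pH 7 20.850; TAF10 pH 9 20.470
ΔCt(pH 7) = 31.310 − 20.850 = 10.460
ΔCt(pH 9) = 26.780 − 20.470 = 6.310
ΔΔCt = 6.310 − 10.460 = -4.150
Fold change = 2^(−(-4.150)) = 2^4.150 = 17.7531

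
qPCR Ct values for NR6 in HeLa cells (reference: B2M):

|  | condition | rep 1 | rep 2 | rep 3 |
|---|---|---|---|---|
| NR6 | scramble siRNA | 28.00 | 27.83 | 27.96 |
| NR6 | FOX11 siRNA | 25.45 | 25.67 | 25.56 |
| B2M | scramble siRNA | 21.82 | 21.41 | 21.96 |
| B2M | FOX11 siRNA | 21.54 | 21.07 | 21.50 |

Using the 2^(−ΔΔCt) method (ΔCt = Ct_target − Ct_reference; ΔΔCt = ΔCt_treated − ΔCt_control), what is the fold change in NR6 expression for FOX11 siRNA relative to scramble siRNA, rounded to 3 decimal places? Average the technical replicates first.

Mean Ct: NR6 scramble siRNA 27.930; NR6 FOX11 siRNA 25.560; B2M scramble siRNA 21.730; B2M FOX11 siRNA 21.370
ΔCt(scramble siRNA) = 27.930 − 21.730 = 6.200
ΔCt(FOX11 siRNA) = 25.560 − 21.370 = 4.190
ΔΔCt = 4.190 − 6.200 = -2.010
Fold change = 2^(−(-2.010)) = 2^2.010 = 4.0278

4.028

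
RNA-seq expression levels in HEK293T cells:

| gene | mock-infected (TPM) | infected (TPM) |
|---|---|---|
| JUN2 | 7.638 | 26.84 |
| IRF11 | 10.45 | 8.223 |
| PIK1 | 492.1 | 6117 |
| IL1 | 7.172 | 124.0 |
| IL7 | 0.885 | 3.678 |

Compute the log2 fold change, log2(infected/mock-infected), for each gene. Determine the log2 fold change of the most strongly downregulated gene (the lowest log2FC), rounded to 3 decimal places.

-0.346

log2(26.84/7.638) = 1.813  (JUN2)
log2(8.223/10.45) = -0.346  (IRF11)
log2(6117/492.1) = 3.636  (PIK1)
log2(124.0/7.172) = 4.112  (IL1)
log2(3.678/0.885) = 2.055  (IL7)
IRF11 is most strongly downregulated.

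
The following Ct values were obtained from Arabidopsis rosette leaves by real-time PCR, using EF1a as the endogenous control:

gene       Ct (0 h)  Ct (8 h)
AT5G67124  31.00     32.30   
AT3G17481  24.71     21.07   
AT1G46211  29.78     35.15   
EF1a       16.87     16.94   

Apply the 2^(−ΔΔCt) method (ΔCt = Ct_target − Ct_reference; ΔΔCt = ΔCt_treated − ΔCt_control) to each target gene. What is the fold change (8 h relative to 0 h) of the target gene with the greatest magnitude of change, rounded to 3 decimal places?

AT5G67124: ΔΔCt = (32.30−16.94) − (31.00−16.87) = 15.36 − 14.13 = 1.23; fold change = 2^-1.23 = 0.426
AT3G17481: ΔΔCt = (21.07−16.94) − (24.71−16.87) = 4.13 − 7.84 = -3.71; fold change = 2^3.71 = 13.086
AT1G46211: ΔΔCt = (35.15−16.94) − (29.78−16.87) = 18.21 − 12.91 = 5.30; fold change = 2^-5.30 = 0.025
AT1G46211 has the largest |ΔΔCt| = 5.30.

0.025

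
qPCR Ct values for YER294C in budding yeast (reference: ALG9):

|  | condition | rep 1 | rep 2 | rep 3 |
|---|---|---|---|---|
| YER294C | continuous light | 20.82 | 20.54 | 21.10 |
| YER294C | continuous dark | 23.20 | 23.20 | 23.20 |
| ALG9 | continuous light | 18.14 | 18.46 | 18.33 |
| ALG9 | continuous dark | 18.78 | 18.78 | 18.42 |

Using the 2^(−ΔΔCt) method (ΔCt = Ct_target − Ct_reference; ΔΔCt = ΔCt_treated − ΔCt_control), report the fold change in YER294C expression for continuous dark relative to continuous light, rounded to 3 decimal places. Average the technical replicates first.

0.245

Mean Ct: YER294C continuous light 20.820; YER294C continuous dark 23.200; ALG9 continuous light 18.310; ALG9 continuous dark 18.660
ΔCt(continuous light) = 20.820 − 18.310 = 2.510
ΔCt(continuous dark) = 23.200 − 18.660 = 4.540
ΔΔCt = 4.540 − 2.510 = 2.030
Fold change = 2^(−2.030) = 0.2449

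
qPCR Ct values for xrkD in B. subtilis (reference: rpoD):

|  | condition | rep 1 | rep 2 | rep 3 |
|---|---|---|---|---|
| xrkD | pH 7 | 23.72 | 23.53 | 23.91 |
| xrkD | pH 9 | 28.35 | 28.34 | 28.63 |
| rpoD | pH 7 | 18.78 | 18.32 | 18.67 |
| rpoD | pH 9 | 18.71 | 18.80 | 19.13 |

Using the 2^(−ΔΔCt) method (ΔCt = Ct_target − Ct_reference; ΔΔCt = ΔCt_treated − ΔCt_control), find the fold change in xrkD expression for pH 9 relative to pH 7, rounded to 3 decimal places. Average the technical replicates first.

Mean Ct: xrkD pH 7 23.720; xrkD pH 9 28.440; rpoD pH 7 18.590; rpoD pH 9 18.880
ΔCt(pH 7) = 23.720 − 18.590 = 5.130
ΔCt(pH 9) = 28.440 − 18.880 = 9.560
ΔΔCt = 9.560 − 5.130 = 4.430
Fold change = 2^(−4.430) = 0.0464

0.046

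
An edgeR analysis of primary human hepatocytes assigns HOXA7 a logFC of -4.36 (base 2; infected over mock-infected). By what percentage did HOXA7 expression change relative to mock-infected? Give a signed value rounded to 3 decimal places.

Fold change = 2^(-4.36) = 0.0487
Percent change = (FC − 1) × 100% = (0.0487 − 1) × 100 = -95.130%

-95.130%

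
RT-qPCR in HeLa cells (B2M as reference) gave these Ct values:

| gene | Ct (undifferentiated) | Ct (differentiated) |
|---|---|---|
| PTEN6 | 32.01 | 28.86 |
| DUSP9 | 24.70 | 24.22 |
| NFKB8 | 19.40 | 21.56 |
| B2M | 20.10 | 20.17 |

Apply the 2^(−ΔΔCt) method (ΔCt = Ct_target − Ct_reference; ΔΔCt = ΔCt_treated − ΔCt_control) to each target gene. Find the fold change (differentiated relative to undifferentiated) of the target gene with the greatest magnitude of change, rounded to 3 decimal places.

PTEN6: ΔΔCt = (28.86−20.17) − (32.01−20.10) = 8.69 − 11.91 = -3.22; fold change = 2^3.22 = 9.318
DUSP9: ΔΔCt = (24.22−20.17) − (24.70−20.10) = 4.05 − 4.60 = -0.55; fold change = 2^0.55 = 1.464
NFKB8: ΔΔCt = (21.56−20.17) − (19.40−20.10) = 1.39 − (-0.70) = 2.09; fold change = 2^-2.09 = 0.235
PTEN6 has the largest |ΔΔCt| = 3.22.

9.318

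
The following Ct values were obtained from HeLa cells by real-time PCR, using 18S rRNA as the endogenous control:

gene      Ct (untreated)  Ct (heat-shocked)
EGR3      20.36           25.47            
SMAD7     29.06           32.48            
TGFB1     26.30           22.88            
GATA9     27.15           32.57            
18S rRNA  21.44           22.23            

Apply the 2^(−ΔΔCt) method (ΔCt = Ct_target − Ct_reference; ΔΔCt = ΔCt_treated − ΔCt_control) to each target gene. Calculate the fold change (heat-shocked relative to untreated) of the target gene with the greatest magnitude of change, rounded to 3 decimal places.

0.040

EGR3: ΔΔCt = (25.47−22.23) − (20.36−21.44) = 3.24 − (-1.08) = 4.32; fold change = 2^-4.32 = 0.050
SMAD7: ΔΔCt = (32.48−22.23) − (29.06−21.44) = 10.25 − 7.62 = 2.63; fold change = 2^-2.63 = 0.162
TGFB1: ΔΔCt = (22.88−22.23) − (26.30−21.44) = 0.65 − 4.86 = -4.21; fold change = 2^4.21 = 18.507
GATA9: ΔΔCt = (32.57−22.23) − (27.15−21.44) = 10.34 − 5.71 = 4.63; fold change = 2^-4.63 = 0.040
GATA9 has the largest |ΔΔCt| = 4.63.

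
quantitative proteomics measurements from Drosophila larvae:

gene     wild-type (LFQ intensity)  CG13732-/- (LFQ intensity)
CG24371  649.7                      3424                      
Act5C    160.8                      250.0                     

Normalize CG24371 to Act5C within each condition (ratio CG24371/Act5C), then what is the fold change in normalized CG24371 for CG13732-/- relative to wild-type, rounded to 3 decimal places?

CG24371/Act5C (wild-type) = 649.7 / 160.8 = 4.0404
CG24371/Act5C (CG13732-/-) = 3424 / 250.0 = 13.696
Fold change = 13.696 / 4.0404 = 3.3897

3.390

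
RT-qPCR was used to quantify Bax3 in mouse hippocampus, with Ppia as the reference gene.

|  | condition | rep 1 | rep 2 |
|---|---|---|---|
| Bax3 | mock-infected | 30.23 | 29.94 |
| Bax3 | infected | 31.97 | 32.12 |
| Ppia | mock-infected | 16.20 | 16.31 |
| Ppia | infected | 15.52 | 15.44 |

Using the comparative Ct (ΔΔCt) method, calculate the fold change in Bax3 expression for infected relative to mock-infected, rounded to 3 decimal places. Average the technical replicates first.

Mean Ct: Bax3 mock-infected 30.085; Bax3 infected 32.045; Ppia mock-infected 16.255; Ppia infected 15.480
ΔCt(mock-infected) = 30.085 − 16.255 = 13.830
ΔCt(infected) = 32.045 − 15.480 = 16.565
ΔΔCt = 16.565 − 13.830 = 2.735
Fold change = 2^(−2.735) = 0.1502

0.150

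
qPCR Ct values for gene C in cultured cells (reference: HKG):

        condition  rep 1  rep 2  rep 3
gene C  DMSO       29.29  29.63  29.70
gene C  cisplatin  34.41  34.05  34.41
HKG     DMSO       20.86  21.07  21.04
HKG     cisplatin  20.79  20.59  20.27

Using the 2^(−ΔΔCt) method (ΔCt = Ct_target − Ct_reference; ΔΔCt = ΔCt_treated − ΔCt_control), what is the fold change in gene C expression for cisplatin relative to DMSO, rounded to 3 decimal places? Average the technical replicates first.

0.027

Mean Ct: gene C DMSO 29.540; gene C cisplatin 34.290; HKG DMSO 20.990; HKG cisplatin 20.550
ΔCt(DMSO) = 29.540 − 20.990 = 8.550
ΔCt(cisplatin) = 34.290 − 20.550 = 13.740
ΔΔCt = 13.740 − 8.550 = 5.190
Fold change = 2^(−5.190) = 0.0274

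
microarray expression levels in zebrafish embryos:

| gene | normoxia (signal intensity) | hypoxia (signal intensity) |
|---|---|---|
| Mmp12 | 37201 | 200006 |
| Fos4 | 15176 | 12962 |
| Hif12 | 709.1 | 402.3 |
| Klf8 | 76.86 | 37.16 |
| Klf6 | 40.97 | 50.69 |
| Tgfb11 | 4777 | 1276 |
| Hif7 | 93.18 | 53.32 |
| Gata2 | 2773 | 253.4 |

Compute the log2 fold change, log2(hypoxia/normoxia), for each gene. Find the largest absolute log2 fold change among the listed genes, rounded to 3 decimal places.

3.452

log2(200006/37201) = 2.427  (Mmp12)
log2(12962/15176) = -0.228  (Fos4)
log2(402.3/709.1) = -0.818  (Hif12)
log2(37.16/76.86) = -1.048  (Klf8)
log2(50.69/40.97) = 0.307  (Klf6)
log2(1276/4777) = -1.904  (Tgfb11)
log2(53.32/93.18) = -0.805  (Hif7)
log2(253.4/2773) = -3.452  (Gata2)
The largest magnitude belongs to Gata2.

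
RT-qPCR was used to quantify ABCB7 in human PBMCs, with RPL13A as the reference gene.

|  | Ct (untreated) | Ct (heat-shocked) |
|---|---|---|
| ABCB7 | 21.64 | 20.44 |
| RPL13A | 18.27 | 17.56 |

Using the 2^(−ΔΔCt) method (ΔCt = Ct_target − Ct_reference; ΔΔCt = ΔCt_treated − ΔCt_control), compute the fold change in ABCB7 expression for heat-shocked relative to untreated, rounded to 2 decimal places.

ΔCt(untreated) = 21.640 − 18.270 = 3.370
ΔCt(heat-shocked) = 20.440 − 17.560 = 2.880
ΔΔCt = 2.880 − 3.370 = -0.490
Fold change = 2^(−(-0.490)) = 2^0.490 = 1.404

1.40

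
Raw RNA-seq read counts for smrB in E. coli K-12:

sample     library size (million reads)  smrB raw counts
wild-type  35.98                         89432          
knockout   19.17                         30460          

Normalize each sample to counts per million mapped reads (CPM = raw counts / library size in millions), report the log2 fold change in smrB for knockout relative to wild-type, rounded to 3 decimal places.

CPM(wild-type) = 89432 / 35.98 = 2485.6031
CPM(knockout) = 30460 / 19.17 = 1588.9411
Fold change = 1588.9411 / 2485.6031 = 0.63926
log2(0.63926) = -0.6455

-0.646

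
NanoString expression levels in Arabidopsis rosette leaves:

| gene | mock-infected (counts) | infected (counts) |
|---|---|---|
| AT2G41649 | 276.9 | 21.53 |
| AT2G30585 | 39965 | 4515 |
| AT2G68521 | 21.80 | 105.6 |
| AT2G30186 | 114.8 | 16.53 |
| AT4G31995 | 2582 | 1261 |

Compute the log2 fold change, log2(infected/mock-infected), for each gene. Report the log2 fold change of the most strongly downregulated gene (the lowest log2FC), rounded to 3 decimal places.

log2(21.53/276.9) = -3.685  (AT2G41649)
log2(4515/39965) = -3.146  (AT2G30585)
log2(105.6/21.80) = 2.276  (AT2G68521)
log2(16.53/114.8) = -2.796  (AT2G30186)
log2(1261/2582) = -1.034  (AT4G31995)
AT2G41649 is most strongly downregulated.

-3.685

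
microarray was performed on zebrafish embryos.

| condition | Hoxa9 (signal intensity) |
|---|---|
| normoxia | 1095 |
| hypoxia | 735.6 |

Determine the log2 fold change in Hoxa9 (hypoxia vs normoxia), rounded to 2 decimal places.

Fold change = 735.6 / 1095 = 0.6718
log2(0.6718) = -0.574

-0.57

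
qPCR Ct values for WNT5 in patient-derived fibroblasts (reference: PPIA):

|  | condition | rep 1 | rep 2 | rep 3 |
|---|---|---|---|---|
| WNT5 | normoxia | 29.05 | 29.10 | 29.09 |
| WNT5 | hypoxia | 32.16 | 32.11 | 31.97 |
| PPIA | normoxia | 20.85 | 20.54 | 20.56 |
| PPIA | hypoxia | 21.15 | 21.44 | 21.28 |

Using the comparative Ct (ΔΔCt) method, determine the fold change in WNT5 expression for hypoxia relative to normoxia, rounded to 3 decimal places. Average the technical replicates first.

0.195

Mean Ct: WNT5 normoxia 29.080; WNT5 hypoxia 32.080; PPIA normoxia 20.650; PPIA hypoxia 21.290
ΔCt(normoxia) = 29.080 − 20.650 = 8.430
ΔCt(hypoxia) = 32.080 − 21.290 = 10.790
ΔΔCt = 10.790 − 8.430 = 2.360
Fold change = 2^(−2.360) = 0.1948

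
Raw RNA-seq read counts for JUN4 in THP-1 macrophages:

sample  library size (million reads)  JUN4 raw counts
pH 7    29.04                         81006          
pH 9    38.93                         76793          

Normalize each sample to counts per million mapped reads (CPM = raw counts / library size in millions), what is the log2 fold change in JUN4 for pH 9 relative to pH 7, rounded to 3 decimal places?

-0.500

CPM(pH 7) = 81006 / 29.04 = 2789.4628
CPM(pH 9) = 76793 / 38.93 = 1972.5918
Fold change = 1972.5918 / 2789.4628 = 0.70716
log2(0.70716) = -0.4999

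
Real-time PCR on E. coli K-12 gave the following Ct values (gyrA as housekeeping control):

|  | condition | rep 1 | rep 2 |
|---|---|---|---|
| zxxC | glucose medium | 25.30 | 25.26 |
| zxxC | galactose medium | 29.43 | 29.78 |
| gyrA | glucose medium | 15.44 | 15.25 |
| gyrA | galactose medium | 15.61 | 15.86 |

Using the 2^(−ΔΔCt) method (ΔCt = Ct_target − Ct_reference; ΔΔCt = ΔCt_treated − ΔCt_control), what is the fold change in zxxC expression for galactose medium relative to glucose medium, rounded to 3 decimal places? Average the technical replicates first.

Mean Ct: zxxC glucose medium 25.280; zxxC galactose medium 29.605; gyrA glucose medium 15.345; gyrA galactose medium 15.735
ΔCt(glucose medium) = 25.280 − 15.345 = 9.935
ΔCt(galactose medium) = 29.605 − 15.735 = 13.870
ΔΔCt = 13.870 − 9.935 = 3.935
Fold change = 2^(−3.935) = 0.0654

0.065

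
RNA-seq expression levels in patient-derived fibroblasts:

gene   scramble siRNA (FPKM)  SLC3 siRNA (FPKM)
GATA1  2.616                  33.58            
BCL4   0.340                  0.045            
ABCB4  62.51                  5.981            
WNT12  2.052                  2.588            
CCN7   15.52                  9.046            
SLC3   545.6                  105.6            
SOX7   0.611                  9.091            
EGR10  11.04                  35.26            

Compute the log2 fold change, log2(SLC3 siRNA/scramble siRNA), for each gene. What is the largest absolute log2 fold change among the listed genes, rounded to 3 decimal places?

log2(33.58/2.616) = 3.682  (GATA1)
log2(0.045/0.340) = -2.918  (BCL4)
log2(5.981/62.51) = -3.386  (ABCB4)
log2(2.588/2.052) = 0.335  (WNT12)
log2(9.046/15.52) = -0.779  (CCN7)
log2(105.6/545.6) = -2.369  (SLC3)
log2(9.091/0.611) = 3.895  (SOX7)
log2(35.26/11.04) = 1.675  (EGR10)
The largest magnitude belongs to SOX7.

3.895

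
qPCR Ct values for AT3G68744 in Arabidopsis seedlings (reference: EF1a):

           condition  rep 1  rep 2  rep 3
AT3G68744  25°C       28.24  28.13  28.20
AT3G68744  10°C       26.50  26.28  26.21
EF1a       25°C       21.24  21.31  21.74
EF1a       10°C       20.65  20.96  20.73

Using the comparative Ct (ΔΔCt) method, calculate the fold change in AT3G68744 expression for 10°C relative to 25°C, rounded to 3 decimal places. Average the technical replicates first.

Mean Ct: AT3G68744 25°C 28.190; AT3G68744 10°C 26.330; EF1a 25°C 21.430; EF1a 10°C 20.780
ΔCt(25°C) = 28.190 − 21.430 = 6.760
ΔCt(10°C) = 26.330 − 20.780 = 5.550
ΔΔCt = 5.550 − 6.760 = -1.210
Fold change = 2^(−(-1.210)) = 2^1.210 = 2.3134

2.313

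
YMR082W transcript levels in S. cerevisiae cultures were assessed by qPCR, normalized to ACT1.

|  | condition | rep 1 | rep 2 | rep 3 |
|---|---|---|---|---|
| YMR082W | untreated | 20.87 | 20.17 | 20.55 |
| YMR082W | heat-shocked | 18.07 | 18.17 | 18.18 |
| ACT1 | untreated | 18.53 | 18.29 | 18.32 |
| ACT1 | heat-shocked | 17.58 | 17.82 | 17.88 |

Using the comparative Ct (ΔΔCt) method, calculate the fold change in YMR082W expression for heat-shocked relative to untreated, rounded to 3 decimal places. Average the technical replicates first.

3.411

Mean Ct: YMR082W untreated 20.530; YMR082W heat-shocked 18.140; ACT1 untreated 18.380; ACT1 heat-shocked 17.760
ΔCt(untreated) = 20.530 − 18.380 = 2.150
ΔCt(heat-shocked) = 18.140 − 17.760 = 0.380
ΔΔCt = 0.380 − 2.150 = -1.770
Fold change = 2^(−(-1.770)) = 2^1.770 = 3.4105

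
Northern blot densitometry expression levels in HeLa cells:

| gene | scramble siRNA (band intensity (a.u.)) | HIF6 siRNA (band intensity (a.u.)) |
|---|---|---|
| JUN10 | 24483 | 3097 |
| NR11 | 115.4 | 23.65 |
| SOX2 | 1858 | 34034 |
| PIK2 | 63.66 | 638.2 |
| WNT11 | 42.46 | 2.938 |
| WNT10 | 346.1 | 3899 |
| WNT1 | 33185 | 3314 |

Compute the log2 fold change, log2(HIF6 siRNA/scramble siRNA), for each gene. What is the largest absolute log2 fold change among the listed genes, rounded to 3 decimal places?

4.195

log2(3097/24483) = -2.983  (JUN10)
log2(23.65/115.4) = -2.287  (NR11)
log2(34034/1858) = 4.195  (SOX2)
log2(638.2/63.66) = 3.326  (PIK2)
log2(2.938/42.46) = -3.853  (WNT11)
log2(3899/346.1) = 3.494  (WNT10)
log2(3314/33185) = -3.324  (WNT1)
The largest magnitude belongs to SOX2.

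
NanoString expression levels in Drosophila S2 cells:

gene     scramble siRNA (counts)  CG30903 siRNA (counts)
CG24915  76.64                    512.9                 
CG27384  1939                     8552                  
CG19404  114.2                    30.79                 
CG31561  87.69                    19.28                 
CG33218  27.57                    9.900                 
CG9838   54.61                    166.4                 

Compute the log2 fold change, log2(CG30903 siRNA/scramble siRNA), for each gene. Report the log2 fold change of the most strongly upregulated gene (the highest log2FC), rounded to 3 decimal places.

2.743

log2(512.9/76.64) = 2.743  (CG24915)
log2(8552/1939) = 2.141  (CG27384)
log2(30.79/114.2) = -1.891  (CG19404)
log2(19.28/87.69) = -2.185  (CG31561)
log2(9.900/27.57) = -1.478  (CG33218)
log2(166.4/54.61) = 1.607  (CG9838)
CG24915 is most strongly upregulated.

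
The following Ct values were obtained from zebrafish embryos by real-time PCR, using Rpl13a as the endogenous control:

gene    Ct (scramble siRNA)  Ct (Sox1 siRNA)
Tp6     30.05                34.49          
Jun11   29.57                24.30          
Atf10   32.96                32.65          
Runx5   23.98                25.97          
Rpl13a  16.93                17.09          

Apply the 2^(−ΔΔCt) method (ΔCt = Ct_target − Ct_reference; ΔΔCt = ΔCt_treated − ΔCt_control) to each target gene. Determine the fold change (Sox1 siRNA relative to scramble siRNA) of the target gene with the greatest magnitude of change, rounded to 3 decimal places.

Tp6: ΔΔCt = (34.49−17.09) − (30.05−16.93) = 17.40 − 13.12 = 4.28; fold change = 2^-4.28 = 0.051
Jun11: ΔΔCt = (24.30−17.09) − (29.57−16.93) = 7.21 − 12.64 = -5.43; fold change = 2^5.43 = 43.111
Atf10: ΔΔCt = (32.65−17.09) − (32.96−16.93) = 15.56 − 16.03 = -0.47; fold change = 2^0.47 = 1.385
Runx5: ΔΔCt = (25.97−17.09) − (23.98−16.93) = 8.88 − 7.05 = 1.83; fold change = 2^-1.83 = 0.281
Jun11 has the largest |ΔΔCt| = 5.43.

43.111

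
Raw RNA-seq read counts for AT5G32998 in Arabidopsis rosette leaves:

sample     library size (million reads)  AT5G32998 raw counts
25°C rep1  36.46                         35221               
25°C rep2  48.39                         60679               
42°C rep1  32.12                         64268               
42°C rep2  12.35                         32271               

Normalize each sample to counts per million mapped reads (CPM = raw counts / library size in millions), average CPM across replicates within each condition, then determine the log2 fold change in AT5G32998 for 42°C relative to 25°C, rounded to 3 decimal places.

CPM(25°C rep1) = 35221 / 36.46 = 966.0176
CPM(25°C rep2) = 60679 / 48.39 = 1253.9574
CPM(42°C rep1) = 64268 / 32.12 = 2000.8717
CPM(42°C rep2) = 32271 / 12.35 = 2613.0364
mean CPM(25°C) = 1109.9875; mean CPM(42°C) = 2306.9541
Fold change = 2306.9541 / 1109.9875 = 2.07836
log2(2.07836) = 1.0554

1.055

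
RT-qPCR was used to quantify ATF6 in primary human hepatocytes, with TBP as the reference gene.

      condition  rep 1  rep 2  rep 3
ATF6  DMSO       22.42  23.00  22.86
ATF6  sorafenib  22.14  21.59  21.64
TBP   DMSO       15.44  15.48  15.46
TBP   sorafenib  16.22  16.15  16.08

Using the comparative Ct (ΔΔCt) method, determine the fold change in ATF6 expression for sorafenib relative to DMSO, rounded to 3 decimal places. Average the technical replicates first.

Mean Ct: ATF6 DMSO 22.760; ATF6 sorafenib 21.790; TBP DMSO 15.460; TBP sorafenib 16.150
ΔCt(DMSO) = 22.760 − 15.460 = 7.300
ΔCt(sorafenib) = 21.790 − 16.150 = 5.640
ΔΔCt = 5.640 − 7.300 = -1.660
Fold change = 2^(−(-1.660)) = 2^1.660 = 3.1602

3.160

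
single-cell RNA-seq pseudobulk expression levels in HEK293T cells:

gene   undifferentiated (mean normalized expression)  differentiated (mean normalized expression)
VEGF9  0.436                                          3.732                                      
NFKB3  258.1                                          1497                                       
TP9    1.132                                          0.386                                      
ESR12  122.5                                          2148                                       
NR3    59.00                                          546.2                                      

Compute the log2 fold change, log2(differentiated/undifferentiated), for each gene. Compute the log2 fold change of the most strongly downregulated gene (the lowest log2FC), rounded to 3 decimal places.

-1.552

log2(3.732/0.436) = 3.098  (VEGF9)
log2(1497/258.1) = 2.536  (NFKB3)
log2(0.386/1.132) = -1.552  (TP9)
log2(2148/122.5) = 4.132  (ESR12)
log2(546.2/59.00) = 3.211  (NR3)
TP9 is most strongly downregulated.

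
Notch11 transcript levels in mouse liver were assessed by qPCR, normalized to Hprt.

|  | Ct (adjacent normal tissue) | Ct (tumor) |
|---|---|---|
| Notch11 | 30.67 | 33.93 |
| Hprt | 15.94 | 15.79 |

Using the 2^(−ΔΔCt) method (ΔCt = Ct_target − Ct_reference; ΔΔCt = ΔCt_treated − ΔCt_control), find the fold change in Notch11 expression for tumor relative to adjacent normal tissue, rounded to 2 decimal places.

ΔCt(adjacent normal tissue) = 30.670 − 15.940 = 14.730
ΔCt(tumor) = 33.930 − 15.790 = 18.140
ΔΔCt = 18.140 − 14.730 = 3.410
Fold change = 2^(−3.410) = 0.094

0.09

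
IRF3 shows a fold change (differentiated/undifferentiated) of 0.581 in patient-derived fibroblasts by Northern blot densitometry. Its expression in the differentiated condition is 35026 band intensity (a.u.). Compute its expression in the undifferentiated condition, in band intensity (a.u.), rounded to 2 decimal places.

60285.71

undifferentiated expression = 35026 / 0.581 = 60285.71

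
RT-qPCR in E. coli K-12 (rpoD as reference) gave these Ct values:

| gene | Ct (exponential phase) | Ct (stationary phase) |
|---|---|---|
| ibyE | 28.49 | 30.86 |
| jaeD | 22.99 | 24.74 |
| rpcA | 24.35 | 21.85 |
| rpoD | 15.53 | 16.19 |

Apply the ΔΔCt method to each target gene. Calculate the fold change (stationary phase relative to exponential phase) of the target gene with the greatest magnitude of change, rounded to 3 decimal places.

ibyE: ΔΔCt = (30.86−16.19) − (28.49−15.53) = 14.67 − 12.96 = 1.71; fold change = 2^-1.71 = 0.306
jaeD: ΔΔCt = (24.74−16.19) − (22.99−15.53) = 8.55 − 7.46 = 1.09; fold change = 2^-1.09 = 0.470
rpcA: ΔΔCt = (21.85−16.19) − (24.35−15.53) = 5.66 − 8.82 = -3.16; fold change = 2^3.16 = 8.938
rpcA has the largest |ΔΔCt| = 3.16.

8.938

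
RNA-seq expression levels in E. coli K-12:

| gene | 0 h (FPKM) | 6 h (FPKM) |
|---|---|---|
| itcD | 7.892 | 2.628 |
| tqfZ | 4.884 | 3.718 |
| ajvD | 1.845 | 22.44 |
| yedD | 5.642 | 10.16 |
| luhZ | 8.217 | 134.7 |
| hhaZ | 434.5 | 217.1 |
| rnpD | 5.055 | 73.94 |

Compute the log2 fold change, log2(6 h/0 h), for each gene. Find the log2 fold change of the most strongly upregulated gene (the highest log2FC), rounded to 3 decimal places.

4.035

log2(2.628/7.892) = -1.586  (itcD)
log2(3.718/4.884) = -0.394  (tqfZ)
log2(22.44/1.845) = 3.604  (ajvD)
log2(10.16/5.642) = 0.849  (yedD)
log2(134.7/8.217) = 4.035  (luhZ)
log2(217.1/434.5) = -1.001  (hhaZ)
log2(73.94/5.055) = 3.871  (rnpD)
luhZ is most strongly upregulated.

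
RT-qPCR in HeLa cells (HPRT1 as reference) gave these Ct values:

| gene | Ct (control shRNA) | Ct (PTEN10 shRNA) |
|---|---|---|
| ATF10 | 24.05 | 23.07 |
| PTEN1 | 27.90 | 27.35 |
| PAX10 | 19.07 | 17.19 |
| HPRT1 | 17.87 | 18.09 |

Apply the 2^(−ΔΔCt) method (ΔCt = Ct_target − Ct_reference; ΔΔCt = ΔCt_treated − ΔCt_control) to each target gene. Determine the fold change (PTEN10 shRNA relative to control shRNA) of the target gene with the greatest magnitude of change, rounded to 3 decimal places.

ATF10: ΔΔCt = (23.07−18.09) − (24.05−17.87) = 4.98 − 6.18 = -1.20; fold change = 2^1.20 = 2.297
PTEN1: ΔΔCt = (27.35−18.09) − (27.90−17.87) = 9.26 − 10.03 = -0.77; fold change = 2^0.77 = 1.705
PAX10: ΔΔCt = (17.19−18.09) − (19.07−17.87) = -0.90 − 1.20 = -2.10; fold change = 2^2.10 = 4.287
PAX10 has the largest |ΔΔCt| = 2.10.

4.287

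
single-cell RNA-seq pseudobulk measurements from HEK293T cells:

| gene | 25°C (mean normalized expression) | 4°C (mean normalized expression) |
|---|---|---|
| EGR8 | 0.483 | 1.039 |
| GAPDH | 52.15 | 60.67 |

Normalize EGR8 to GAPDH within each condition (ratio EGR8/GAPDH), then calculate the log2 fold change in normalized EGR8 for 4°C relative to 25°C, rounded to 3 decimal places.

EGR8/GAPDH (25°C) = 0.483 / 52.15 = 0.0092617
EGR8/GAPDH (4°C) = 1.039 / 60.67 = 0.017125
Fold change = 0.017125 / 0.0092617 = 1.8491
log2(1.8491) = 0.8868

0.887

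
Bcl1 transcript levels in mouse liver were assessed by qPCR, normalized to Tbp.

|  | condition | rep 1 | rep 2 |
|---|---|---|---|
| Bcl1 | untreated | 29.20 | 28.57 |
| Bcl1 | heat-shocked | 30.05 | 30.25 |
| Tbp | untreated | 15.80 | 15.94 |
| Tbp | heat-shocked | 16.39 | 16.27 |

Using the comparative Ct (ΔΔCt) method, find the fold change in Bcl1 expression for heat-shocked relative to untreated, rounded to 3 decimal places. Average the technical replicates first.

Mean Ct: Bcl1 untreated 28.885; Bcl1 heat-shocked 30.150; Tbp untreated 15.870; Tbp heat-shocked 16.330
ΔCt(untreated) = 28.885 − 15.870 = 13.015
ΔCt(heat-shocked) = 30.150 − 16.330 = 13.820
ΔΔCt = 13.820 − 13.015 = 0.805
Fold change = 2^(−0.805) = 0.5724

0.572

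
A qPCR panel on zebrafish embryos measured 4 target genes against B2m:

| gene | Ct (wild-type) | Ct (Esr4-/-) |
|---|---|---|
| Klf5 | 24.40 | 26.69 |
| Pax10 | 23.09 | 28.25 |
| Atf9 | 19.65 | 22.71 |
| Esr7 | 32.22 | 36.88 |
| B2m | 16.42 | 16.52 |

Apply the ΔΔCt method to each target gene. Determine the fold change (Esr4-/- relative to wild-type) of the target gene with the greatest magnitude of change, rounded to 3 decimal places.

0.030

Klf5: ΔΔCt = (26.69−16.52) − (24.40−16.42) = 10.17 − 7.98 = 2.19; fold change = 2^-2.19 = 0.219
Pax10: ΔΔCt = (28.25−16.52) − (23.09−16.42) = 11.73 − 6.67 = 5.06; fold change = 2^-5.06 = 0.030
Atf9: ΔΔCt = (22.71−16.52) − (19.65−16.42) = 6.19 − 3.23 = 2.96; fold change = 2^-2.96 = 0.129
Esr7: ΔΔCt = (36.88−16.52) − (32.22−16.42) = 20.36 − 15.80 = 4.56; fold change = 2^-4.56 = 0.042
Pax10 has the largest |ΔΔCt| = 5.06.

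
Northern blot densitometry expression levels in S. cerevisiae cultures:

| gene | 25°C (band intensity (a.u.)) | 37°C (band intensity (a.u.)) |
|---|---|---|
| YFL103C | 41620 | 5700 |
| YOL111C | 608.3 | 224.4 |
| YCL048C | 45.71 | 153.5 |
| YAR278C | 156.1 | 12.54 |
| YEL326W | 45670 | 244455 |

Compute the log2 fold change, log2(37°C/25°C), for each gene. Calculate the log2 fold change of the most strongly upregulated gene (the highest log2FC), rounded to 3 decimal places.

log2(5700/41620) = -2.868  (YFL103C)
log2(224.4/608.3) = -1.439  (YOL111C)
log2(153.5/45.71) = 1.748  (YCL048C)
log2(12.54/156.1) = -3.638  (YAR278C)
log2(244455/45670) = 2.420  (YEL326W)
YEL326W is most strongly upregulated.

2.420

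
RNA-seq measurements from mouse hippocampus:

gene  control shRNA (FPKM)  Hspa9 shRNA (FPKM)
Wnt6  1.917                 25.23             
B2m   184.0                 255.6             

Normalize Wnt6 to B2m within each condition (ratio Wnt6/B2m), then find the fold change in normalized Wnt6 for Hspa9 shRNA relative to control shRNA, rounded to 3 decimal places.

9.474

Wnt6/B2m (control shRNA) = 1.917 / 184.0 = 0.010418
Wnt6/B2m (Hspa9 shRNA) = 25.23 / 255.6 = 0.098709
Fold change = 0.098709 / 0.010418 = 9.4744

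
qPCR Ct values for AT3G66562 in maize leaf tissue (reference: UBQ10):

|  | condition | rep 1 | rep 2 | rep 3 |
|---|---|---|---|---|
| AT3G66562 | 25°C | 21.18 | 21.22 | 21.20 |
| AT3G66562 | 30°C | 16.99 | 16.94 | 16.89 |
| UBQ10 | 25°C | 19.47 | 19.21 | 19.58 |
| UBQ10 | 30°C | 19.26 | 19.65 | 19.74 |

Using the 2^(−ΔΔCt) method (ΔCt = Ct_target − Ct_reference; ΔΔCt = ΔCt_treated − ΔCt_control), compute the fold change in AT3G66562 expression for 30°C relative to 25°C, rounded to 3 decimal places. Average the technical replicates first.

Mean Ct: AT3G66562 25°C 21.200; AT3G66562 30°C 16.940; UBQ10 25°C 19.420; UBQ10 30°C 19.550
ΔCt(25°C) = 21.200 − 19.420 = 1.780
ΔCt(30°C) = 16.940 − 19.550 = -2.610
ΔΔCt = -2.610 − 1.780 = -4.390
Fold change = 2^(−(-4.390)) = 2^4.390 = 20.9663

20.966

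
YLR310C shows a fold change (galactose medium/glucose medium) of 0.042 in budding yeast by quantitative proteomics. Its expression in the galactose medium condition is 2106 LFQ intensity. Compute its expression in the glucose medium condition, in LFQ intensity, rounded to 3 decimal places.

glucose medium expression = 2106 / 0.042 = 50142.857

50142.857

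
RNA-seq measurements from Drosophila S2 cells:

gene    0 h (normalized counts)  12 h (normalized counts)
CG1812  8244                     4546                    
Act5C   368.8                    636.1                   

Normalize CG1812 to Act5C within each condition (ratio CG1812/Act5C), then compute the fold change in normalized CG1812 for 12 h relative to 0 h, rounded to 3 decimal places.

CG1812/Act5C (0 h) = 8244 / 368.8 = 22.354
CG1812/Act5C (12 h) = 4546 / 636.1 = 7.1467
Fold change = 7.1467 / 22.354 = 0.3197

0.320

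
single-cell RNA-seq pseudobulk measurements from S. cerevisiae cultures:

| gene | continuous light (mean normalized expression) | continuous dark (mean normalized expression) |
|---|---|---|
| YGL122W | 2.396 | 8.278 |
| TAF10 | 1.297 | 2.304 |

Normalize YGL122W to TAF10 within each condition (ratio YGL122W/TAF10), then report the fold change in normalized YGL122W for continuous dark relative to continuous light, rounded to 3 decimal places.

1.945

YGL122W/TAF10 (continuous light) = 2.396 / 1.297 = 1.8473
YGL122W/TAF10 (continuous dark) = 8.278 / 2.304 = 3.5929
Fold change = 3.5929 / 1.8473 = 1.9449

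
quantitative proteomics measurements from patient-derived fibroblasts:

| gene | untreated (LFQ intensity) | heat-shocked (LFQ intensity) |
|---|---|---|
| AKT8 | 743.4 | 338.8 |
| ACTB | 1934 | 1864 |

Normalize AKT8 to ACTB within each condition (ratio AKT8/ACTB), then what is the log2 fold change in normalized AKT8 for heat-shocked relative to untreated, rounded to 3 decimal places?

-1.081

AKT8/ACTB (untreated) = 743.4 / 1934 = 0.38438
AKT8/ACTB (heat-shocked) = 338.8 / 1864 = 0.18176
Fold change = 0.18176 / 0.38438 = 0.4729
log2(0.4729) = -1.0805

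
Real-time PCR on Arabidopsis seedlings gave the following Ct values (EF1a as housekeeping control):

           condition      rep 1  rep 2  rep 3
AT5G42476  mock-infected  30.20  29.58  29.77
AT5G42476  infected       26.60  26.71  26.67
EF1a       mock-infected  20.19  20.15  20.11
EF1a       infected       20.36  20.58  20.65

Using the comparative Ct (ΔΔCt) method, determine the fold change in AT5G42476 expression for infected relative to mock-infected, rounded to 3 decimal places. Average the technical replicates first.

Mean Ct: AT5G42476 mock-infected 29.850; AT5G42476 infected 26.660; EF1a mock-infected 20.150; EF1a infected 20.530
ΔCt(mock-infected) = 29.850 − 20.150 = 9.700
ΔCt(infected) = 26.660 − 20.530 = 6.130
ΔΔCt = 6.130 − 9.700 = -3.570
Fold change = 2^(−(-3.570)) = 2^3.570 = 11.8762

11.876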